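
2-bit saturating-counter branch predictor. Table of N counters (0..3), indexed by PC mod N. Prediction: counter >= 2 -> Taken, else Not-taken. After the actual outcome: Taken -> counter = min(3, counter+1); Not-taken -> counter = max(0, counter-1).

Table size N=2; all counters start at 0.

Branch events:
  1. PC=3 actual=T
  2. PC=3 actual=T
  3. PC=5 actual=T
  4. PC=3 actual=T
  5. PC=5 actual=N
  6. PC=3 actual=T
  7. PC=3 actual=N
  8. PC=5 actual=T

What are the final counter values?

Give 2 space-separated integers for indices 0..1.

Ev 1: PC=3 idx=1 pred=N actual=T -> ctr[1]=1
Ev 2: PC=3 idx=1 pred=N actual=T -> ctr[1]=2
Ev 3: PC=5 idx=1 pred=T actual=T -> ctr[1]=3
Ev 4: PC=3 idx=1 pred=T actual=T -> ctr[1]=3
Ev 5: PC=5 idx=1 pred=T actual=N -> ctr[1]=2
Ev 6: PC=3 idx=1 pred=T actual=T -> ctr[1]=3
Ev 7: PC=3 idx=1 pred=T actual=N -> ctr[1]=2
Ev 8: PC=5 idx=1 pred=T actual=T -> ctr[1]=3

Answer: 0 3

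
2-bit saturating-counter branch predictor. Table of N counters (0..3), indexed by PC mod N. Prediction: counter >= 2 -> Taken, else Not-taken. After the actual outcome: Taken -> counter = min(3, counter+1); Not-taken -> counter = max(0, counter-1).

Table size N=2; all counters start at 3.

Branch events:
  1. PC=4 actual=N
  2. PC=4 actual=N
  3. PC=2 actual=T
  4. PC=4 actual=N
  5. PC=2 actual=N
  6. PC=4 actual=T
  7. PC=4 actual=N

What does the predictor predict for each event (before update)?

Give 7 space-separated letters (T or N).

Ev 1: PC=4 idx=0 pred=T actual=N -> ctr[0]=2
Ev 2: PC=4 idx=0 pred=T actual=N -> ctr[0]=1
Ev 3: PC=2 idx=0 pred=N actual=T -> ctr[0]=2
Ev 4: PC=4 idx=0 pred=T actual=N -> ctr[0]=1
Ev 5: PC=2 idx=0 pred=N actual=N -> ctr[0]=0
Ev 6: PC=4 idx=0 pred=N actual=T -> ctr[0]=1
Ev 7: PC=4 idx=0 pred=N actual=N -> ctr[0]=0

Answer: T T N T N N N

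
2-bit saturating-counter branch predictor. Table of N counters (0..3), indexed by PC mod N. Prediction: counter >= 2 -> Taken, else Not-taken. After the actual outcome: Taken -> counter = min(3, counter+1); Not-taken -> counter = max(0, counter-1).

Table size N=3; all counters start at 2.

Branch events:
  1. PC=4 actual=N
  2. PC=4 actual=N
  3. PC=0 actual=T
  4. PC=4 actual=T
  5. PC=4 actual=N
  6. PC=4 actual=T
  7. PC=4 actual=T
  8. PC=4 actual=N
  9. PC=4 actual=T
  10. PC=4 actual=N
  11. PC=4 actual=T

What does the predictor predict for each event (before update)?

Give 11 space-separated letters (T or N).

Ev 1: PC=4 idx=1 pred=T actual=N -> ctr[1]=1
Ev 2: PC=4 idx=1 pred=N actual=N -> ctr[1]=0
Ev 3: PC=0 idx=0 pred=T actual=T -> ctr[0]=3
Ev 4: PC=4 idx=1 pred=N actual=T -> ctr[1]=1
Ev 5: PC=4 idx=1 pred=N actual=N -> ctr[1]=0
Ev 6: PC=4 idx=1 pred=N actual=T -> ctr[1]=1
Ev 7: PC=4 idx=1 pred=N actual=T -> ctr[1]=2
Ev 8: PC=4 idx=1 pred=T actual=N -> ctr[1]=1
Ev 9: PC=4 idx=1 pred=N actual=T -> ctr[1]=2
Ev 10: PC=4 idx=1 pred=T actual=N -> ctr[1]=1
Ev 11: PC=4 idx=1 pred=N actual=T -> ctr[1]=2

Answer: T N T N N N N T N T N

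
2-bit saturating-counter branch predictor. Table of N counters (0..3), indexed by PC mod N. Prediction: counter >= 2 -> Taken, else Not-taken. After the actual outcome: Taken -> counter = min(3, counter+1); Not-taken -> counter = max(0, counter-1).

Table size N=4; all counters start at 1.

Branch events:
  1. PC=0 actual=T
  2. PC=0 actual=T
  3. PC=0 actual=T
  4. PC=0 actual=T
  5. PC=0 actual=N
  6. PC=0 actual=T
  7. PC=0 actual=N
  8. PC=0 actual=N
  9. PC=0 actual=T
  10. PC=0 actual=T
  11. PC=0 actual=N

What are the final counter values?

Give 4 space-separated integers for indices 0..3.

Answer: 2 1 1 1

Derivation:
Ev 1: PC=0 idx=0 pred=N actual=T -> ctr[0]=2
Ev 2: PC=0 idx=0 pred=T actual=T -> ctr[0]=3
Ev 3: PC=0 idx=0 pred=T actual=T -> ctr[0]=3
Ev 4: PC=0 idx=0 pred=T actual=T -> ctr[0]=3
Ev 5: PC=0 idx=0 pred=T actual=N -> ctr[0]=2
Ev 6: PC=0 idx=0 pred=T actual=T -> ctr[0]=3
Ev 7: PC=0 idx=0 pred=T actual=N -> ctr[0]=2
Ev 8: PC=0 idx=0 pred=T actual=N -> ctr[0]=1
Ev 9: PC=0 idx=0 pred=N actual=T -> ctr[0]=2
Ev 10: PC=0 idx=0 pred=T actual=T -> ctr[0]=3
Ev 11: PC=0 idx=0 pred=T actual=N -> ctr[0]=2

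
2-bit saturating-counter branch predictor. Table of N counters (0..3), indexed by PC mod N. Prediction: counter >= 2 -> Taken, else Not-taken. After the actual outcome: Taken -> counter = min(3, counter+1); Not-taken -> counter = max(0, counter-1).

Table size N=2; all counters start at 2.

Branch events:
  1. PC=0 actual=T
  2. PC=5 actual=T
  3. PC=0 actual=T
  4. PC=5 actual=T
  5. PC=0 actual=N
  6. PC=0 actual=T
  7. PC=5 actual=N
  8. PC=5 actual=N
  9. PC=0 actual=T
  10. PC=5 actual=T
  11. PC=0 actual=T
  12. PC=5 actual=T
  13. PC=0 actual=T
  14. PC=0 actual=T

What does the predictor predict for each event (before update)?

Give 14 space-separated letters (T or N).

Answer: T T T T T T T T T N T T T T

Derivation:
Ev 1: PC=0 idx=0 pred=T actual=T -> ctr[0]=3
Ev 2: PC=5 idx=1 pred=T actual=T -> ctr[1]=3
Ev 3: PC=0 idx=0 pred=T actual=T -> ctr[0]=3
Ev 4: PC=5 idx=1 pred=T actual=T -> ctr[1]=3
Ev 5: PC=0 idx=0 pred=T actual=N -> ctr[0]=2
Ev 6: PC=0 idx=0 pred=T actual=T -> ctr[0]=3
Ev 7: PC=5 idx=1 pred=T actual=N -> ctr[1]=2
Ev 8: PC=5 idx=1 pred=T actual=N -> ctr[1]=1
Ev 9: PC=0 idx=0 pred=T actual=T -> ctr[0]=3
Ev 10: PC=5 idx=1 pred=N actual=T -> ctr[1]=2
Ev 11: PC=0 idx=0 pred=T actual=T -> ctr[0]=3
Ev 12: PC=5 idx=1 pred=T actual=T -> ctr[1]=3
Ev 13: PC=0 idx=0 pred=T actual=T -> ctr[0]=3
Ev 14: PC=0 idx=0 pred=T actual=T -> ctr[0]=3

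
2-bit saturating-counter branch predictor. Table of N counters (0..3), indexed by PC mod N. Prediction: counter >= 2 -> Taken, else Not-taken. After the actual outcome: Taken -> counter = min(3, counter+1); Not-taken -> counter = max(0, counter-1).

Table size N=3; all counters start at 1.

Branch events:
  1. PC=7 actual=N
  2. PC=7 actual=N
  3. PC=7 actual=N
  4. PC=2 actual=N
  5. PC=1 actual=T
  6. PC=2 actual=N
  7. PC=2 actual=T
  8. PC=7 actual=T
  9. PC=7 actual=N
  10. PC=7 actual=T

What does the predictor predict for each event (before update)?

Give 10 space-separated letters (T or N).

Answer: N N N N N N N N T N

Derivation:
Ev 1: PC=7 idx=1 pred=N actual=N -> ctr[1]=0
Ev 2: PC=7 idx=1 pred=N actual=N -> ctr[1]=0
Ev 3: PC=7 idx=1 pred=N actual=N -> ctr[1]=0
Ev 4: PC=2 idx=2 pred=N actual=N -> ctr[2]=0
Ev 5: PC=1 idx=1 pred=N actual=T -> ctr[1]=1
Ev 6: PC=2 idx=2 pred=N actual=N -> ctr[2]=0
Ev 7: PC=2 idx=2 pred=N actual=T -> ctr[2]=1
Ev 8: PC=7 idx=1 pred=N actual=T -> ctr[1]=2
Ev 9: PC=7 idx=1 pred=T actual=N -> ctr[1]=1
Ev 10: PC=7 idx=1 pred=N actual=T -> ctr[1]=2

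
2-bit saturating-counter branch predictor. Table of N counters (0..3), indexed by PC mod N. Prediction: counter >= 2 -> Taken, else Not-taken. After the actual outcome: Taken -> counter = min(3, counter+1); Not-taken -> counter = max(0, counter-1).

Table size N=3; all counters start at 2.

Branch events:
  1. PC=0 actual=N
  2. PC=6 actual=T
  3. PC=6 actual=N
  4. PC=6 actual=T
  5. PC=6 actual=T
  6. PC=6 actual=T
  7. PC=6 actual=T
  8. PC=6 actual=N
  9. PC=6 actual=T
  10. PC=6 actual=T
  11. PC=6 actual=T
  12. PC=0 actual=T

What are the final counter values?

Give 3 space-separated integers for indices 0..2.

Answer: 3 2 2

Derivation:
Ev 1: PC=0 idx=0 pred=T actual=N -> ctr[0]=1
Ev 2: PC=6 idx=0 pred=N actual=T -> ctr[0]=2
Ev 3: PC=6 idx=0 pred=T actual=N -> ctr[0]=1
Ev 4: PC=6 idx=0 pred=N actual=T -> ctr[0]=2
Ev 5: PC=6 idx=0 pred=T actual=T -> ctr[0]=3
Ev 6: PC=6 idx=0 pred=T actual=T -> ctr[0]=3
Ev 7: PC=6 idx=0 pred=T actual=T -> ctr[0]=3
Ev 8: PC=6 idx=0 pred=T actual=N -> ctr[0]=2
Ev 9: PC=6 idx=0 pred=T actual=T -> ctr[0]=3
Ev 10: PC=6 idx=0 pred=T actual=T -> ctr[0]=3
Ev 11: PC=6 idx=0 pred=T actual=T -> ctr[0]=3
Ev 12: PC=0 idx=0 pred=T actual=T -> ctr[0]=3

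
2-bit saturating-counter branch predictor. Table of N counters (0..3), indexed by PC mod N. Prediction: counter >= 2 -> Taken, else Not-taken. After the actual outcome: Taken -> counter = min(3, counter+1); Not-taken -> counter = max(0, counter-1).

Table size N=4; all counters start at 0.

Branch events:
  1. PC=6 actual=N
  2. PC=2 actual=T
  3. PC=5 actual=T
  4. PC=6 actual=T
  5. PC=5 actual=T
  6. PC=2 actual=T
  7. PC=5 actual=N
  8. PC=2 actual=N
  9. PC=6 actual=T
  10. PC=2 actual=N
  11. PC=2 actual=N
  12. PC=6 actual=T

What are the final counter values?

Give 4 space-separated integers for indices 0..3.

Answer: 0 1 2 0

Derivation:
Ev 1: PC=6 idx=2 pred=N actual=N -> ctr[2]=0
Ev 2: PC=2 idx=2 pred=N actual=T -> ctr[2]=1
Ev 3: PC=5 idx=1 pred=N actual=T -> ctr[1]=1
Ev 4: PC=6 idx=2 pred=N actual=T -> ctr[2]=2
Ev 5: PC=5 idx=1 pred=N actual=T -> ctr[1]=2
Ev 6: PC=2 idx=2 pred=T actual=T -> ctr[2]=3
Ev 7: PC=5 idx=1 pred=T actual=N -> ctr[1]=1
Ev 8: PC=2 idx=2 pred=T actual=N -> ctr[2]=2
Ev 9: PC=6 idx=2 pred=T actual=T -> ctr[2]=3
Ev 10: PC=2 idx=2 pred=T actual=N -> ctr[2]=2
Ev 11: PC=2 idx=2 pred=T actual=N -> ctr[2]=1
Ev 12: PC=6 idx=2 pred=N actual=T -> ctr[2]=2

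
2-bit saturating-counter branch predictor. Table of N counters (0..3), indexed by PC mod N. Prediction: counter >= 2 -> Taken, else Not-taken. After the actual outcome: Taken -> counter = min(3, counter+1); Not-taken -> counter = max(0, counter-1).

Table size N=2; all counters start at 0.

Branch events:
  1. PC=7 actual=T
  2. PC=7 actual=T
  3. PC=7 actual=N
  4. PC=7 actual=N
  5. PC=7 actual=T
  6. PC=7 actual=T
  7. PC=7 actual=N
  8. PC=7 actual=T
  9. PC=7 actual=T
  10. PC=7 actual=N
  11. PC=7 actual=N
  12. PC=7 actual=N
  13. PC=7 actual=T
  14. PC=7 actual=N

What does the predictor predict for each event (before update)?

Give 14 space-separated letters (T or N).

Ev 1: PC=7 idx=1 pred=N actual=T -> ctr[1]=1
Ev 2: PC=7 idx=1 pred=N actual=T -> ctr[1]=2
Ev 3: PC=7 idx=1 pred=T actual=N -> ctr[1]=1
Ev 4: PC=7 idx=1 pred=N actual=N -> ctr[1]=0
Ev 5: PC=7 idx=1 pred=N actual=T -> ctr[1]=1
Ev 6: PC=7 idx=1 pred=N actual=T -> ctr[1]=2
Ev 7: PC=7 idx=1 pred=T actual=N -> ctr[1]=1
Ev 8: PC=7 idx=1 pred=N actual=T -> ctr[1]=2
Ev 9: PC=7 idx=1 pred=T actual=T -> ctr[1]=3
Ev 10: PC=7 idx=1 pred=T actual=N -> ctr[1]=2
Ev 11: PC=7 idx=1 pred=T actual=N -> ctr[1]=1
Ev 12: PC=7 idx=1 pred=N actual=N -> ctr[1]=0
Ev 13: PC=7 idx=1 pred=N actual=T -> ctr[1]=1
Ev 14: PC=7 idx=1 pred=N actual=N -> ctr[1]=0

Answer: N N T N N N T N T T T N N N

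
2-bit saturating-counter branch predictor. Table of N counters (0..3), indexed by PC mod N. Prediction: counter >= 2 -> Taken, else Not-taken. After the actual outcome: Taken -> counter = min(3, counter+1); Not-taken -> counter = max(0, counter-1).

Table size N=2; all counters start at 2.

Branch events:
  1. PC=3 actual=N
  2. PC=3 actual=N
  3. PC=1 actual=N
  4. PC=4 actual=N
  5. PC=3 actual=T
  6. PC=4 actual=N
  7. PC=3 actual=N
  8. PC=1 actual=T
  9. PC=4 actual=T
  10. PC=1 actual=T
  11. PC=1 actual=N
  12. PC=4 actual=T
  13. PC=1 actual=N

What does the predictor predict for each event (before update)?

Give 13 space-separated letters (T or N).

Ev 1: PC=3 idx=1 pred=T actual=N -> ctr[1]=1
Ev 2: PC=3 idx=1 pred=N actual=N -> ctr[1]=0
Ev 3: PC=1 idx=1 pred=N actual=N -> ctr[1]=0
Ev 4: PC=4 idx=0 pred=T actual=N -> ctr[0]=1
Ev 5: PC=3 idx=1 pred=N actual=T -> ctr[1]=1
Ev 6: PC=4 idx=0 pred=N actual=N -> ctr[0]=0
Ev 7: PC=3 idx=1 pred=N actual=N -> ctr[1]=0
Ev 8: PC=1 idx=1 pred=N actual=T -> ctr[1]=1
Ev 9: PC=4 idx=0 pred=N actual=T -> ctr[0]=1
Ev 10: PC=1 idx=1 pred=N actual=T -> ctr[1]=2
Ev 11: PC=1 idx=1 pred=T actual=N -> ctr[1]=1
Ev 12: PC=4 idx=0 pred=N actual=T -> ctr[0]=2
Ev 13: PC=1 idx=1 pred=N actual=N -> ctr[1]=0

Answer: T N N T N N N N N N T N N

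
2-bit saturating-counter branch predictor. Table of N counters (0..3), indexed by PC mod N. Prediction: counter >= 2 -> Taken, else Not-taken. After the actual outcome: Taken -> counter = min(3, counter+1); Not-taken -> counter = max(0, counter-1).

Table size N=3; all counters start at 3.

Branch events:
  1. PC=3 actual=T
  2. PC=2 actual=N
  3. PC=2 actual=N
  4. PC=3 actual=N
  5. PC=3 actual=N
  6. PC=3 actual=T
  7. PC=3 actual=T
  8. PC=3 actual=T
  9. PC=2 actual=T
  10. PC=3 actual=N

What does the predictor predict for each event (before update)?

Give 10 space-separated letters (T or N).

Answer: T T T T T N T T N T

Derivation:
Ev 1: PC=3 idx=0 pred=T actual=T -> ctr[0]=3
Ev 2: PC=2 idx=2 pred=T actual=N -> ctr[2]=2
Ev 3: PC=2 idx=2 pred=T actual=N -> ctr[2]=1
Ev 4: PC=3 idx=0 pred=T actual=N -> ctr[0]=2
Ev 5: PC=3 idx=0 pred=T actual=N -> ctr[0]=1
Ev 6: PC=3 idx=0 pred=N actual=T -> ctr[0]=2
Ev 7: PC=3 idx=0 pred=T actual=T -> ctr[0]=3
Ev 8: PC=3 idx=0 pred=T actual=T -> ctr[0]=3
Ev 9: PC=2 idx=2 pred=N actual=T -> ctr[2]=2
Ev 10: PC=3 idx=0 pred=T actual=N -> ctr[0]=2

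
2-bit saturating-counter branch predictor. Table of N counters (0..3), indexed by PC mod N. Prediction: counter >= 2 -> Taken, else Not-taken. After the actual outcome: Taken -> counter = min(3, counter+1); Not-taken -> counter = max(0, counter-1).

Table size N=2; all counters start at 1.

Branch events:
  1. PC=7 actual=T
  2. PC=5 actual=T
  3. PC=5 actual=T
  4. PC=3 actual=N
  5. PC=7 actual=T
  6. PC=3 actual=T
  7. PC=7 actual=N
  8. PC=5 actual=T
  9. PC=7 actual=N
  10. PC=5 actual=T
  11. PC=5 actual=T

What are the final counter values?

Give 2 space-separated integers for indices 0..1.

Ev 1: PC=7 idx=1 pred=N actual=T -> ctr[1]=2
Ev 2: PC=5 idx=1 pred=T actual=T -> ctr[1]=3
Ev 3: PC=5 idx=1 pred=T actual=T -> ctr[1]=3
Ev 4: PC=3 idx=1 pred=T actual=N -> ctr[1]=2
Ev 5: PC=7 idx=1 pred=T actual=T -> ctr[1]=3
Ev 6: PC=3 idx=1 pred=T actual=T -> ctr[1]=3
Ev 7: PC=7 idx=1 pred=T actual=N -> ctr[1]=2
Ev 8: PC=5 idx=1 pred=T actual=T -> ctr[1]=3
Ev 9: PC=7 idx=1 pred=T actual=N -> ctr[1]=2
Ev 10: PC=5 idx=1 pred=T actual=T -> ctr[1]=3
Ev 11: PC=5 idx=1 pred=T actual=T -> ctr[1]=3

Answer: 1 3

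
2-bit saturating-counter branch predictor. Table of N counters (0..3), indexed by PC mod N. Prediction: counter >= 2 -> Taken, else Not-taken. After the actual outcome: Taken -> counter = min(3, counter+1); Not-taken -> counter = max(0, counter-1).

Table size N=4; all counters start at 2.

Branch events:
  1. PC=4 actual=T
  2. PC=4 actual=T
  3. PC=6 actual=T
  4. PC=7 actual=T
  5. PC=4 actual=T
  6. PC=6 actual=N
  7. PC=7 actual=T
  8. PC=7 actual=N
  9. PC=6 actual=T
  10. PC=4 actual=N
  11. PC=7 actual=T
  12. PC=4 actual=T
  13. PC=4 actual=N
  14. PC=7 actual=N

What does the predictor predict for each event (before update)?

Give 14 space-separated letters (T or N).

Ev 1: PC=4 idx=0 pred=T actual=T -> ctr[0]=3
Ev 2: PC=4 idx=0 pred=T actual=T -> ctr[0]=3
Ev 3: PC=6 idx=2 pred=T actual=T -> ctr[2]=3
Ev 4: PC=7 idx=3 pred=T actual=T -> ctr[3]=3
Ev 5: PC=4 idx=0 pred=T actual=T -> ctr[0]=3
Ev 6: PC=6 idx=2 pred=T actual=N -> ctr[2]=2
Ev 7: PC=7 idx=3 pred=T actual=T -> ctr[3]=3
Ev 8: PC=7 idx=3 pred=T actual=N -> ctr[3]=2
Ev 9: PC=6 idx=2 pred=T actual=T -> ctr[2]=3
Ev 10: PC=4 idx=0 pred=T actual=N -> ctr[0]=2
Ev 11: PC=7 idx=3 pred=T actual=T -> ctr[3]=3
Ev 12: PC=4 idx=0 pred=T actual=T -> ctr[0]=3
Ev 13: PC=4 idx=0 pred=T actual=N -> ctr[0]=2
Ev 14: PC=7 idx=3 pred=T actual=N -> ctr[3]=2

Answer: T T T T T T T T T T T T T T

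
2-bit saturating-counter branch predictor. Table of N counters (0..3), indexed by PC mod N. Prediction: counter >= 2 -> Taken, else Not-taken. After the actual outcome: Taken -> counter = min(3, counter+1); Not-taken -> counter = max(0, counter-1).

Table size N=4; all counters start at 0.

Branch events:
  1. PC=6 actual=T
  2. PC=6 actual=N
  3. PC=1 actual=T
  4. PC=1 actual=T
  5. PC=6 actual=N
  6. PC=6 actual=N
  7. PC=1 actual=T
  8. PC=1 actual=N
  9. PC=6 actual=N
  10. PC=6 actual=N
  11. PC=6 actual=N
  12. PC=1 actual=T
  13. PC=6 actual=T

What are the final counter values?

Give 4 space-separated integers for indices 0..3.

Ev 1: PC=6 idx=2 pred=N actual=T -> ctr[2]=1
Ev 2: PC=6 idx=2 pred=N actual=N -> ctr[2]=0
Ev 3: PC=1 idx=1 pred=N actual=T -> ctr[1]=1
Ev 4: PC=1 idx=1 pred=N actual=T -> ctr[1]=2
Ev 5: PC=6 idx=2 pred=N actual=N -> ctr[2]=0
Ev 6: PC=6 idx=2 pred=N actual=N -> ctr[2]=0
Ev 7: PC=1 idx=1 pred=T actual=T -> ctr[1]=3
Ev 8: PC=1 idx=1 pred=T actual=N -> ctr[1]=2
Ev 9: PC=6 idx=2 pred=N actual=N -> ctr[2]=0
Ev 10: PC=6 idx=2 pred=N actual=N -> ctr[2]=0
Ev 11: PC=6 idx=2 pred=N actual=N -> ctr[2]=0
Ev 12: PC=1 idx=1 pred=T actual=T -> ctr[1]=3
Ev 13: PC=6 idx=2 pred=N actual=T -> ctr[2]=1

Answer: 0 3 1 0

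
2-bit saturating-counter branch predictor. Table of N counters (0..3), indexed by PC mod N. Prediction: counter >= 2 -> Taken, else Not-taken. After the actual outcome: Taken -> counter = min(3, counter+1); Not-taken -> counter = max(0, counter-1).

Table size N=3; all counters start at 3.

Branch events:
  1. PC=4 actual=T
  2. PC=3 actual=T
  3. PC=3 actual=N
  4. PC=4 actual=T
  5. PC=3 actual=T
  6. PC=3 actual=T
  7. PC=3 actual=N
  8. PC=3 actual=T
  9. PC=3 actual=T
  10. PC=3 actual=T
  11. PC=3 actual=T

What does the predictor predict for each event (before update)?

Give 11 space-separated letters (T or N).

Ev 1: PC=4 idx=1 pred=T actual=T -> ctr[1]=3
Ev 2: PC=3 idx=0 pred=T actual=T -> ctr[0]=3
Ev 3: PC=3 idx=0 pred=T actual=N -> ctr[0]=2
Ev 4: PC=4 idx=1 pred=T actual=T -> ctr[1]=3
Ev 5: PC=3 idx=0 pred=T actual=T -> ctr[0]=3
Ev 6: PC=3 idx=0 pred=T actual=T -> ctr[0]=3
Ev 7: PC=3 idx=0 pred=T actual=N -> ctr[0]=2
Ev 8: PC=3 idx=0 pred=T actual=T -> ctr[0]=3
Ev 9: PC=3 idx=0 pred=T actual=T -> ctr[0]=3
Ev 10: PC=3 idx=0 pred=T actual=T -> ctr[0]=3
Ev 11: PC=3 idx=0 pred=T actual=T -> ctr[0]=3

Answer: T T T T T T T T T T T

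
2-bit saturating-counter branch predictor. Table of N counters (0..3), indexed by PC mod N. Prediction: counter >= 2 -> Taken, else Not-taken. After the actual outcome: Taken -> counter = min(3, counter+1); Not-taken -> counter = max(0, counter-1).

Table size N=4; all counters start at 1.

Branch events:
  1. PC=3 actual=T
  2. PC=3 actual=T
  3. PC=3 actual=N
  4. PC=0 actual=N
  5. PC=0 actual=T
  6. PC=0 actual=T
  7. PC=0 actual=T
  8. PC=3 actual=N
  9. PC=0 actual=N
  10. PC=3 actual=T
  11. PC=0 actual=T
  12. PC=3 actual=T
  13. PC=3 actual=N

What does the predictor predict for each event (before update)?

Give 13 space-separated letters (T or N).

Answer: N T T N N N T T T N T T T

Derivation:
Ev 1: PC=3 idx=3 pred=N actual=T -> ctr[3]=2
Ev 2: PC=3 idx=3 pred=T actual=T -> ctr[3]=3
Ev 3: PC=3 idx=3 pred=T actual=N -> ctr[3]=2
Ev 4: PC=0 idx=0 pred=N actual=N -> ctr[0]=0
Ev 5: PC=0 idx=0 pred=N actual=T -> ctr[0]=1
Ev 6: PC=0 idx=0 pred=N actual=T -> ctr[0]=2
Ev 7: PC=0 idx=0 pred=T actual=T -> ctr[0]=3
Ev 8: PC=3 idx=3 pred=T actual=N -> ctr[3]=1
Ev 9: PC=0 idx=0 pred=T actual=N -> ctr[0]=2
Ev 10: PC=3 idx=3 pred=N actual=T -> ctr[3]=2
Ev 11: PC=0 idx=0 pred=T actual=T -> ctr[0]=3
Ev 12: PC=3 idx=3 pred=T actual=T -> ctr[3]=3
Ev 13: PC=3 idx=3 pred=T actual=N -> ctr[3]=2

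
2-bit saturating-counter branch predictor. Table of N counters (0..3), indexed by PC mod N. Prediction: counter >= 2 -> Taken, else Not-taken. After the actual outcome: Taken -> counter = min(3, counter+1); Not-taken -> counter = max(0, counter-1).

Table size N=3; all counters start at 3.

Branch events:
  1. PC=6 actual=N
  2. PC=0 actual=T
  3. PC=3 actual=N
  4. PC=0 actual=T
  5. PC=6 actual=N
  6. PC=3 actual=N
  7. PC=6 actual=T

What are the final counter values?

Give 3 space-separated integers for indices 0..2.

Ev 1: PC=6 idx=0 pred=T actual=N -> ctr[0]=2
Ev 2: PC=0 idx=0 pred=T actual=T -> ctr[0]=3
Ev 3: PC=3 idx=0 pred=T actual=N -> ctr[0]=2
Ev 4: PC=0 idx=0 pred=T actual=T -> ctr[0]=3
Ev 5: PC=6 idx=0 pred=T actual=N -> ctr[0]=2
Ev 6: PC=3 idx=0 pred=T actual=N -> ctr[0]=1
Ev 7: PC=6 idx=0 pred=N actual=T -> ctr[0]=2

Answer: 2 3 3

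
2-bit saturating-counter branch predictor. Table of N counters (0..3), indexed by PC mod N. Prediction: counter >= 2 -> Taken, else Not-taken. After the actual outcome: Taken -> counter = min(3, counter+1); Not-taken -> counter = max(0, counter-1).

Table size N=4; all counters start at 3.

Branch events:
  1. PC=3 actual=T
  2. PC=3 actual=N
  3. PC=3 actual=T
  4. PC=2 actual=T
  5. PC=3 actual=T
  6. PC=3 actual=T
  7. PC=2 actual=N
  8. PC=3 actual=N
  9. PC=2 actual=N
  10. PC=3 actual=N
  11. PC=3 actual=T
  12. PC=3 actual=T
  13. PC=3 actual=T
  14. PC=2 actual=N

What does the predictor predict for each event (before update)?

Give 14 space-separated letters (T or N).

Ev 1: PC=3 idx=3 pred=T actual=T -> ctr[3]=3
Ev 2: PC=3 idx=3 pred=T actual=N -> ctr[3]=2
Ev 3: PC=3 idx=3 pred=T actual=T -> ctr[3]=3
Ev 4: PC=2 idx=2 pred=T actual=T -> ctr[2]=3
Ev 5: PC=3 idx=3 pred=T actual=T -> ctr[3]=3
Ev 6: PC=3 idx=3 pred=T actual=T -> ctr[3]=3
Ev 7: PC=2 idx=2 pred=T actual=N -> ctr[2]=2
Ev 8: PC=3 idx=3 pred=T actual=N -> ctr[3]=2
Ev 9: PC=2 idx=2 pred=T actual=N -> ctr[2]=1
Ev 10: PC=3 idx=3 pred=T actual=N -> ctr[3]=1
Ev 11: PC=3 idx=3 pred=N actual=T -> ctr[3]=2
Ev 12: PC=3 idx=3 pred=T actual=T -> ctr[3]=3
Ev 13: PC=3 idx=3 pred=T actual=T -> ctr[3]=3
Ev 14: PC=2 idx=2 pred=N actual=N -> ctr[2]=0

Answer: T T T T T T T T T T N T T N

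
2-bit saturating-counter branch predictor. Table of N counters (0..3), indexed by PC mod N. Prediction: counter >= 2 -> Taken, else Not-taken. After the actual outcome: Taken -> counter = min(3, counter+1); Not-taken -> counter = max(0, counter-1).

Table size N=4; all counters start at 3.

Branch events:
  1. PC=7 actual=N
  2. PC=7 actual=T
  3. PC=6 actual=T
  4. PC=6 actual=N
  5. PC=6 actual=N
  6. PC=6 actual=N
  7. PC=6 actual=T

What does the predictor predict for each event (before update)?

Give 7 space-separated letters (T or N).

Ev 1: PC=7 idx=3 pred=T actual=N -> ctr[3]=2
Ev 2: PC=7 idx=3 pred=T actual=T -> ctr[3]=3
Ev 3: PC=6 idx=2 pred=T actual=T -> ctr[2]=3
Ev 4: PC=6 idx=2 pred=T actual=N -> ctr[2]=2
Ev 5: PC=6 idx=2 pred=T actual=N -> ctr[2]=1
Ev 6: PC=6 idx=2 pred=N actual=N -> ctr[2]=0
Ev 7: PC=6 idx=2 pred=N actual=T -> ctr[2]=1

Answer: T T T T T N N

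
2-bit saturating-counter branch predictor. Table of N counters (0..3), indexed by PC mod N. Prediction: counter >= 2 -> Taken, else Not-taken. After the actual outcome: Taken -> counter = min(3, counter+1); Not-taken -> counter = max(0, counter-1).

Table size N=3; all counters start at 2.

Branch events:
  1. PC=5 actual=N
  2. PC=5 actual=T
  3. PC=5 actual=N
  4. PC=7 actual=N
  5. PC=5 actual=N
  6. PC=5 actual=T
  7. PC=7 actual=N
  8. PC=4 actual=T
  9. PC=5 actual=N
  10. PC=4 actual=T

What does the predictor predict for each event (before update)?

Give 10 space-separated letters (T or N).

Ev 1: PC=5 idx=2 pred=T actual=N -> ctr[2]=1
Ev 2: PC=5 idx=2 pred=N actual=T -> ctr[2]=2
Ev 3: PC=5 idx=2 pred=T actual=N -> ctr[2]=1
Ev 4: PC=7 idx=1 pred=T actual=N -> ctr[1]=1
Ev 5: PC=5 idx=2 pred=N actual=N -> ctr[2]=0
Ev 6: PC=5 idx=2 pred=N actual=T -> ctr[2]=1
Ev 7: PC=7 idx=1 pred=N actual=N -> ctr[1]=0
Ev 8: PC=4 idx=1 pred=N actual=T -> ctr[1]=1
Ev 9: PC=5 idx=2 pred=N actual=N -> ctr[2]=0
Ev 10: PC=4 idx=1 pred=N actual=T -> ctr[1]=2

Answer: T N T T N N N N N N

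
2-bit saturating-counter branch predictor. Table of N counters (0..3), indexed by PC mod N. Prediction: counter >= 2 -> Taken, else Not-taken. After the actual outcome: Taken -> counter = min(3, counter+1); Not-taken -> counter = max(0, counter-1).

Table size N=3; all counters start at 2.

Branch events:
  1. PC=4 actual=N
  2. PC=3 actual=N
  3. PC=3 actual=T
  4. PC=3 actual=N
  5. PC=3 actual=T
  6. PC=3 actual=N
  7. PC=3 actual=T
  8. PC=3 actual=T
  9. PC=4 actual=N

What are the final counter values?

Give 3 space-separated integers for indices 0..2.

Answer: 3 0 2

Derivation:
Ev 1: PC=4 idx=1 pred=T actual=N -> ctr[1]=1
Ev 2: PC=3 idx=0 pred=T actual=N -> ctr[0]=1
Ev 3: PC=3 idx=0 pred=N actual=T -> ctr[0]=2
Ev 4: PC=3 idx=0 pred=T actual=N -> ctr[0]=1
Ev 5: PC=3 idx=0 pred=N actual=T -> ctr[0]=2
Ev 6: PC=3 idx=0 pred=T actual=N -> ctr[0]=1
Ev 7: PC=3 idx=0 pred=N actual=T -> ctr[0]=2
Ev 8: PC=3 idx=0 pred=T actual=T -> ctr[0]=3
Ev 9: PC=4 idx=1 pred=N actual=N -> ctr[1]=0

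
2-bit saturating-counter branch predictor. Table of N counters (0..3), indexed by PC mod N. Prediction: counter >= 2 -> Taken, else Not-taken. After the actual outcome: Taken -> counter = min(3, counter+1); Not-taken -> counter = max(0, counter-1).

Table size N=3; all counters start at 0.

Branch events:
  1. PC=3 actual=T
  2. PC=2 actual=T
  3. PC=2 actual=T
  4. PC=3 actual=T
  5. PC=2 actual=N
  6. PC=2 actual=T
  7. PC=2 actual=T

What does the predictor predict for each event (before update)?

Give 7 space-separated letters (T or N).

Answer: N N N N T N T

Derivation:
Ev 1: PC=3 idx=0 pred=N actual=T -> ctr[0]=1
Ev 2: PC=2 idx=2 pred=N actual=T -> ctr[2]=1
Ev 3: PC=2 idx=2 pred=N actual=T -> ctr[2]=2
Ev 4: PC=3 idx=0 pred=N actual=T -> ctr[0]=2
Ev 5: PC=2 idx=2 pred=T actual=N -> ctr[2]=1
Ev 6: PC=2 idx=2 pred=N actual=T -> ctr[2]=2
Ev 7: PC=2 idx=2 pred=T actual=T -> ctr[2]=3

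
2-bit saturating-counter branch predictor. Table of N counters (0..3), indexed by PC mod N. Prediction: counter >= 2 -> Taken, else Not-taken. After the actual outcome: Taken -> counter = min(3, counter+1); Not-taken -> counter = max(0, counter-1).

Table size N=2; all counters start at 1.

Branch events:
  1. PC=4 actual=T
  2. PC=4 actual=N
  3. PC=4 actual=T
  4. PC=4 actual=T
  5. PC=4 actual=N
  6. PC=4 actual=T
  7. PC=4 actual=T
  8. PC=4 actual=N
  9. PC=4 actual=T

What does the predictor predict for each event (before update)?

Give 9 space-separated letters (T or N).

Ev 1: PC=4 idx=0 pred=N actual=T -> ctr[0]=2
Ev 2: PC=4 idx=0 pred=T actual=N -> ctr[0]=1
Ev 3: PC=4 idx=0 pred=N actual=T -> ctr[0]=2
Ev 4: PC=4 idx=0 pred=T actual=T -> ctr[0]=3
Ev 5: PC=4 idx=0 pred=T actual=N -> ctr[0]=2
Ev 6: PC=4 idx=0 pred=T actual=T -> ctr[0]=3
Ev 7: PC=4 idx=0 pred=T actual=T -> ctr[0]=3
Ev 8: PC=4 idx=0 pred=T actual=N -> ctr[0]=2
Ev 9: PC=4 idx=0 pred=T actual=T -> ctr[0]=3

Answer: N T N T T T T T T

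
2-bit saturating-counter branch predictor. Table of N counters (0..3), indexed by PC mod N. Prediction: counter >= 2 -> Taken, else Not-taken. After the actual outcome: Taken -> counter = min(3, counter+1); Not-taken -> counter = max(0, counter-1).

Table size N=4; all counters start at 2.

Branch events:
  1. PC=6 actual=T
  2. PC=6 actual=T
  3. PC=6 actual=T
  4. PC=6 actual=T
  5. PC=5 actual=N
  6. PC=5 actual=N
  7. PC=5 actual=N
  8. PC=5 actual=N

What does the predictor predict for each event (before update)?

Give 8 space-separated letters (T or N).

Ev 1: PC=6 idx=2 pred=T actual=T -> ctr[2]=3
Ev 2: PC=6 idx=2 pred=T actual=T -> ctr[2]=3
Ev 3: PC=6 idx=2 pred=T actual=T -> ctr[2]=3
Ev 4: PC=6 idx=2 pred=T actual=T -> ctr[2]=3
Ev 5: PC=5 idx=1 pred=T actual=N -> ctr[1]=1
Ev 6: PC=5 idx=1 pred=N actual=N -> ctr[1]=0
Ev 7: PC=5 idx=1 pred=N actual=N -> ctr[1]=0
Ev 8: PC=5 idx=1 pred=N actual=N -> ctr[1]=0

Answer: T T T T T N N N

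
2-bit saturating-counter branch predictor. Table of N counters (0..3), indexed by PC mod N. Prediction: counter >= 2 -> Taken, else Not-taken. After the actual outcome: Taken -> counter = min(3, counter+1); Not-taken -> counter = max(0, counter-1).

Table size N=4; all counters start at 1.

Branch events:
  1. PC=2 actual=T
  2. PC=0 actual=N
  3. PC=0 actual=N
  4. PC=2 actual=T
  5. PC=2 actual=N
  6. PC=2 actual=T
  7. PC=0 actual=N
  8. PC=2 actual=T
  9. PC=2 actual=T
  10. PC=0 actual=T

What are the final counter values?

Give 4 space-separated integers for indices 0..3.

Answer: 1 1 3 1

Derivation:
Ev 1: PC=2 idx=2 pred=N actual=T -> ctr[2]=2
Ev 2: PC=0 idx=0 pred=N actual=N -> ctr[0]=0
Ev 3: PC=0 idx=0 pred=N actual=N -> ctr[0]=0
Ev 4: PC=2 idx=2 pred=T actual=T -> ctr[2]=3
Ev 5: PC=2 idx=2 pred=T actual=N -> ctr[2]=2
Ev 6: PC=2 idx=2 pred=T actual=T -> ctr[2]=3
Ev 7: PC=0 idx=0 pred=N actual=N -> ctr[0]=0
Ev 8: PC=2 idx=2 pred=T actual=T -> ctr[2]=3
Ev 9: PC=2 idx=2 pred=T actual=T -> ctr[2]=3
Ev 10: PC=0 idx=0 pred=N actual=T -> ctr[0]=1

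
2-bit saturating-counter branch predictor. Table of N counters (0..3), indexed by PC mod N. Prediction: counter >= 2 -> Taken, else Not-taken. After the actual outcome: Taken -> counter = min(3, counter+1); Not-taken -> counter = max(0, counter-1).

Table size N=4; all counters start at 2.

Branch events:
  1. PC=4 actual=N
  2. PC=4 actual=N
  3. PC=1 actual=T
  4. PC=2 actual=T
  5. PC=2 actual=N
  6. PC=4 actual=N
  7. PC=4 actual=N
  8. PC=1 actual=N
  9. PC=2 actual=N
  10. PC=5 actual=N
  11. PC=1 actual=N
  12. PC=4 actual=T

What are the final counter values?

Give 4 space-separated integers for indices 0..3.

Ev 1: PC=4 idx=0 pred=T actual=N -> ctr[0]=1
Ev 2: PC=4 idx=0 pred=N actual=N -> ctr[0]=0
Ev 3: PC=1 idx=1 pred=T actual=T -> ctr[1]=3
Ev 4: PC=2 idx=2 pred=T actual=T -> ctr[2]=3
Ev 5: PC=2 idx=2 pred=T actual=N -> ctr[2]=2
Ev 6: PC=4 idx=0 pred=N actual=N -> ctr[0]=0
Ev 7: PC=4 idx=0 pred=N actual=N -> ctr[0]=0
Ev 8: PC=1 idx=1 pred=T actual=N -> ctr[1]=2
Ev 9: PC=2 idx=2 pred=T actual=N -> ctr[2]=1
Ev 10: PC=5 idx=1 pred=T actual=N -> ctr[1]=1
Ev 11: PC=1 idx=1 pred=N actual=N -> ctr[1]=0
Ev 12: PC=4 idx=0 pred=N actual=T -> ctr[0]=1

Answer: 1 0 1 2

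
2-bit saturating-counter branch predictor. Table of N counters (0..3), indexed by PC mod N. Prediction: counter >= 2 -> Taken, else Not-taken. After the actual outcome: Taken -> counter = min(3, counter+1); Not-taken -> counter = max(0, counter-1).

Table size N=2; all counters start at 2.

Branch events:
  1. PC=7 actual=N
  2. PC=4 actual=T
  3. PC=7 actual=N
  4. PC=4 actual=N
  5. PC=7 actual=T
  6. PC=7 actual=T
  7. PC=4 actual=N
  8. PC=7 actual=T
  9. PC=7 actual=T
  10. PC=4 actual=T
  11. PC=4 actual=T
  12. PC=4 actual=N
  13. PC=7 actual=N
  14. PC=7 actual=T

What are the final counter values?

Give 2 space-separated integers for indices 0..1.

Ev 1: PC=7 idx=1 pred=T actual=N -> ctr[1]=1
Ev 2: PC=4 idx=0 pred=T actual=T -> ctr[0]=3
Ev 3: PC=7 idx=1 pred=N actual=N -> ctr[1]=0
Ev 4: PC=4 idx=0 pred=T actual=N -> ctr[0]=2
Ev 5: PC=7 idx=1 pred=N actual=T -> ctr[1]=1
Ev 6: PC=7 idx=1 pred=N actual=T -> ctr[1]=2
Ev 7: PC=4 idx=0 pred=T actual=N -> ctr[0]=1
Ev 8: PC=7 idx=1 pred=T actual=T -> ctr[1]=3
Ev 9: PC=7 idx=1 pred=T actual=T -> ctr[1]=3
Ev 10: PC=4 idx=0 pred=N actual=T -> ctr[0]=2
Ev 11: PC=4 idx=0 pred=T actual=T -> ctr[0]=3
Ev 12: PC=4 idx=0 pred=T actual=N -> ctr[0]=2
Ev 13: PC=7 idx=1 pred=T actual=N -> ctr[1]=2
Ev 14: PC=7 idx=1 pred=T actual=T -> ctr[1]=3

Answer: 2 3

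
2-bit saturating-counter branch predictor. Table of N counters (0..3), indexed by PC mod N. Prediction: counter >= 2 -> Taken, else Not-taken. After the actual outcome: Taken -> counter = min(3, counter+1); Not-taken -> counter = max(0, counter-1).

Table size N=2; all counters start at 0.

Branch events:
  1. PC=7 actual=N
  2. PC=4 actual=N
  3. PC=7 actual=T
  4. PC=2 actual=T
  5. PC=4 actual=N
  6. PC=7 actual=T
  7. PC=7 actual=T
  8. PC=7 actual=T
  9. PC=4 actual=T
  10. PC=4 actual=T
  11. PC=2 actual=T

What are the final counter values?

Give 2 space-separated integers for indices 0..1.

Answer: 3 3

Derivation:
Ev 1: PC=7 idx=1 pred=N actual=N -> ctr[1]=0
Ev 2: PC=4 idx=0 pred=N actual=N -> ctr[0]=0
Ev 3: PC=7 idx=1 pred=N actual=T -> ctr[1]=1
Ev 4: PC=2 idx=0 pred=N actual=T -> ctr[0]=1
Ev 5: PC=4 idx=0 pred=N actual=N -> ctr[0]=0
Ev 6: PC=7 idx=1 pred=N actual=T -> ctr[1]=2
Ev 7: PC=7 idx=1 pred=T actual=T -> ctr[1]=3
Ev 8: PC=7 idx=1 pred=T actual=T -> ctr[1]=3
Ev 9: PC=4 idx=0 pred=N actual=T -> ctr[0]=1
Ev 10: PC=4 idx=0 pred=N actual=T -> ctr[0]=2
Ev 11: PC=2 idx=0 pred=T actual=T -> ctr[0]=3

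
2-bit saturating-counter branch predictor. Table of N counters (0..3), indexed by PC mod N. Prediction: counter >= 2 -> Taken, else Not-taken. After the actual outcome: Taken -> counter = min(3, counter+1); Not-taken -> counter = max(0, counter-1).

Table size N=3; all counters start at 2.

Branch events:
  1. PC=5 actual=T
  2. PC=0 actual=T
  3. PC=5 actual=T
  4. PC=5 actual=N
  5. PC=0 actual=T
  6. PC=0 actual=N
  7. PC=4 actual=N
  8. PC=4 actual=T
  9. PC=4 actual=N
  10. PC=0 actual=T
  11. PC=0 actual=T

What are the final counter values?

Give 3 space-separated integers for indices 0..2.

Ev 1: PC=5 idx=2 pred=T actual=T -> ctr[2]=3
Ev 2: PC=0 idx=0 pred=T actual=T -> ctr[0]=3
Ev 3: PC=5 idx=2 pred=T actual=T -> ctr[2]=3
Ev 4: PC=5 idx=2 pred=T actual=N -> ctr[2]=2
Ev 5: PC=0 idx=0 pred=T actual=T -> ctr[0]=3
Ev 6: PC=0 idx=0 pred=T actual=N -> ctr[0]=2
Ev 7: PC=4 idx=1 pred=T actual=N -> ctr[1]=1
Ev 8: PC=4 idx=1 pred=N actual=T -> ctr[1]=2
Ev 9: PC=4 idx=1 pred=T actual=N -> ctr[1]=1
Ev 10: PC=0 idx=0 pred=T actual=T -> ctr[0]=3
Ev 11: PC=0 idx=0 pred=T actual=T -> ctr[0]=3

Answer: 3 1 2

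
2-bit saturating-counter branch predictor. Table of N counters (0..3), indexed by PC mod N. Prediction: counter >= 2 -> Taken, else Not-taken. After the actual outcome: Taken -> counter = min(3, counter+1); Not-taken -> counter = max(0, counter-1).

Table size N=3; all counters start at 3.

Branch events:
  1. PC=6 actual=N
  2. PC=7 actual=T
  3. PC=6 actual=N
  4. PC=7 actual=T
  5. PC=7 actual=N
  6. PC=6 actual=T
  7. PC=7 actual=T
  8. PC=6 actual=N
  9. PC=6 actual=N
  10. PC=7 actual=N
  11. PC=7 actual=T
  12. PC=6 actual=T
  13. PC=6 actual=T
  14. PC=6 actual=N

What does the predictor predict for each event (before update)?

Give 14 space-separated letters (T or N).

Answer: T T T T T N T T N T T N N T

Derivation:
Ev 1: PC=6 idx=0 pred=T actual=N -> ctr[0]=2
Ev 2: PC=7 idx=1 pred=T actual=T -> ctr[1]=3
Ev 3: PC=6 idx=0 pred=T actual=N -> ctr[0]=1
Ev 4: PC=7 idx=1 pred=T actual=T -> ctr[1]=3
Ev 5: PC=7 idx=1 pred=T actual=N -> ctr[1]=2
Ev 6: PC=6 idx=0 pred=N actual=T -> ctr[0]=2
Ev 7: PC=7 idx=1 pred=T actual=T -> ctr[1]=3
Ev 8: PC=6 idx=0 pred=T actual=N -> ctr[0]=1
Ev 9: PC=6 idx=0 pred=N actual=N -> ctr[0]=0
Ev 10: PC=7 idx=1 pred=T actual=N -> ctr[1]=2
Ev 11: PC=7 idx=1 pred=T actual=T -> ctr[1]=3
Ev 12: PC=6 idx=0 pred=N actual=T -> ctr[0]=1
Ev 13: PC=6 idx=0 pred=N actual=T -> ctr[0]=2
Ev 14: PC=6 idx=0 pred=T actual=N -> ctr[0]=1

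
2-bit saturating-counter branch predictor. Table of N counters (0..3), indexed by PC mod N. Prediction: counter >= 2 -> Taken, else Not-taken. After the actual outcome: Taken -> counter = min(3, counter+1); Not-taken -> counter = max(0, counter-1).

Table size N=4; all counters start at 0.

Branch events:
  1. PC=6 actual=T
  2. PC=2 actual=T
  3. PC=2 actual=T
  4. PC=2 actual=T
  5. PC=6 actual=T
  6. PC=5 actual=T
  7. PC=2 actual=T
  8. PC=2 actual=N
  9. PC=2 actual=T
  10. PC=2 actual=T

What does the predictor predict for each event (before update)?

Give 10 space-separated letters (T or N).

Ev 1: PC=6 idx=2 pred=N actual=T -> ctr[2]=1
Ev 2: PC=2 idx=2 pred=N actual=T -> ctr[2]=2
Ev 3: PC=2 idx=2 pred=T actual=T -> ctr[2]=3
Ev 4: PC=2 idx=2 pred=T actual=T -> ctr[2]=3
Ev 5: PC=6 idx=2 pred=T actual=T -> ctr[2]=3
Ev 6: PC=5 idx=1 pred=N actual=T -> ctr[1]=1
Ev 7: PC=2 idx=2 pred=T actual=T -> ctr[2]=3
Ev 8: PC=2 idx=2 pred=T actual=N -> ctr[2]=2
Ev 9: PC=2 idx=2 pred=T actual=T -> ctr[2]=3
Ev 10: PC=2 idx=2 pred=T actual=T -> ctr[2]=3

Answer: N N T T T N T T T T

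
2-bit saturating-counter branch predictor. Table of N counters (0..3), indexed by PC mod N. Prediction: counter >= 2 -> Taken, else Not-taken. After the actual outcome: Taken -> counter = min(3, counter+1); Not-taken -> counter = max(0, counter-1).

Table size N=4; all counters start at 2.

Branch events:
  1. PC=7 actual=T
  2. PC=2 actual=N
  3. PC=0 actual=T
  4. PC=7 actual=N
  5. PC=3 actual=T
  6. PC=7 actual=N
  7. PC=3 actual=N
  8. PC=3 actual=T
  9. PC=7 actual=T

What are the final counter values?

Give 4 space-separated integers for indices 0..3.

Answer: 3 2 1 3

Derivation:
Ev 1: PC=7 idx=3 pred=T actual=T -> ctr[3]=3
Ev 2: PC=2 idx=2 pred=T actual=N -> ctr[2]=1
Ev 3: PC=0 idx=0 pred=T actual=T -> ctr[0]=3
Ev 4: PC=7 idx=3 pred=T actual=N -> ctr[3]=2
Ev 5: PC=3 idx=3 pred=T actual=T -> ctr[3]=3
Ev 6: PC=7 idx=3 pred=T actual=N -> ctr[3]=2
Ev 7: PC=3 idx=3 pred=T actual=N -> ctr[3]=1
Ev 8: PC=3 idx=3 pred=N actual=T -> ctr[3]=2
Ev 9: PC=7 idx=3 pred=T actual=T -> ctr[3]=3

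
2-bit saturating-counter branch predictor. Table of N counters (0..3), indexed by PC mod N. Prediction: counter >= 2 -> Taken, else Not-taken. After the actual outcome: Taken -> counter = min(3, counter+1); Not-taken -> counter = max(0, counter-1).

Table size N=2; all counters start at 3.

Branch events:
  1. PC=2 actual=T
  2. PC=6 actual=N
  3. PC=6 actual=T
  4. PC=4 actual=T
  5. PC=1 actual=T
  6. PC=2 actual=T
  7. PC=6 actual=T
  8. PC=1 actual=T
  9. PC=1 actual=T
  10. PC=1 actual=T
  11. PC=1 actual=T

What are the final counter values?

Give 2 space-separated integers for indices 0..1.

Answer: 3 3

Derivation:
Ev 1: PC=2 idx=0 pred=T actual=T -> ctr[0]=3
Ev 2: PC=6 idx=0 pred=T actual=N -> ctr[0]=2
Ev 3: PC=6 idx=0 pred=T actual=T -> ctr[0]=3
Ev 4: PC=4 idx=0 pred=T actual=T -> ctr[0]=3
Ev 5: PC=1 idx=1 pred=T actual=T -> ctr[1]=3
Ev 6: PC=2 idx=0 pred=T actual=T -> ctr[0]=3
Ev 7: PC=6 idx=0 pred=T actual=T -> ctr[0]=3
Ev 8: PC=1 idx=1 pred=T actual=T -> ctr[1]=3
Ev 9: PC=1 idx=1 pred=T actual=T -> ctr[1]=3
Ev 10: PC=1 idx=1 pred=T actual=T -> ctr[1]=3
Ev 11: PC=1 idx=1 pred=T actual=T -> ctr[1]=3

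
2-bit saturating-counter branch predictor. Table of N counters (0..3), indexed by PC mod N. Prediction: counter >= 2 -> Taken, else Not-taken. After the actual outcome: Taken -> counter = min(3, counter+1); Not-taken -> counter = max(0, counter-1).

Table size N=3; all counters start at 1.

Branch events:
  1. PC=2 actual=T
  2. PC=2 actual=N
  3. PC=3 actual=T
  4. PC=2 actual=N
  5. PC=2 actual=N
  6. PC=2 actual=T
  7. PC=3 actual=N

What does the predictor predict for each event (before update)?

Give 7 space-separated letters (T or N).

Ev 1: PC=2 idx=2 pred=N actual=T -> ctr[2]=2
Ev 2: PC=2 idx=2 pred=T actual=N -> ctr[2]=1
Ev 3: PC=3 idx=0 pred=N actual=T -> ctr[0]=2
Ev 4: PC=2 idx=2 pred=N actual=N -> ctr[2]=0
Ev 5: PC=2 idx=2 pred=N actual=N -> ctr[2]=0
Ev 6: PC=2 idx=2 pred=N actual=T -> ctr[2]=1
Ev 7: PC=3 idx=0 pred=T actual=N -> ctr[0]=1

Answer: N T N N N N T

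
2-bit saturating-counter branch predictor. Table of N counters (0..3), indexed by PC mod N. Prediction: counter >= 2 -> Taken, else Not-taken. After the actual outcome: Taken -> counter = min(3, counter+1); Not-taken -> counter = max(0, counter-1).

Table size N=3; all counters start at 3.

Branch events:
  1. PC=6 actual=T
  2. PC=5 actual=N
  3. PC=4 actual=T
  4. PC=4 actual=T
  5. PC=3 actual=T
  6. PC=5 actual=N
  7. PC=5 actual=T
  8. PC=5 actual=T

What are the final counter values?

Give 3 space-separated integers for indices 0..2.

Answer: 3 3 3

Derivation:
Ev 1: PC=6 idx=0 pred=T actual=T -> ctr[0]=3
Ev 2: PC=5 idx=2 pred=T actual=N -> ctr[2]=2
Ev 3: PC=4 idx=1 pred=T actual=T -> ctr[1]=3
Ev 4: PC=4 idx=1 pred=T actual=T -> ctr[1]=3
Ev 5: PC=3 idx=0 pred=T actual=T -> ctr[0]=3
Ev 6: PC=5 idx=2 pred=T actual=N -> ctr[2]=1
Ev 7: PC=5 idx=2 pred=N actual=T -> ctr[2]=2
Ev 8: PC=5 idx=2 pred=T actual=T -> ctr[2]=3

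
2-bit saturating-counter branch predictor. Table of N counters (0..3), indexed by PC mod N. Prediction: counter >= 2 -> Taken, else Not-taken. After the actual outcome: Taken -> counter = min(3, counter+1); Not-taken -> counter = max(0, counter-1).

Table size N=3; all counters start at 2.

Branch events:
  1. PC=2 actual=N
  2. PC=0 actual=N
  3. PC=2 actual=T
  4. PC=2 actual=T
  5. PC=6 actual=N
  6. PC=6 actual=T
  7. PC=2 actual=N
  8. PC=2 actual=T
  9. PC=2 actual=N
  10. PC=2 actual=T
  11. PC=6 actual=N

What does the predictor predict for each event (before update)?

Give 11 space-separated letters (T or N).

Ev 1: PC=2 idx=2 pred=T actual=N -> ctr[2]=1
Ev 2: PC=0 idx=0 pred=T actual=N -> ctr[0]=1
Ev 3: PC=2 idx=2 pred=N actual=T -> ctr[2]=2
Ev 4: PC=2 idx=2 pred=T actual=T -> ctr[2]=3
Ev 5: PC=6 idx=0 pred=N actual=N -> ctr[0]=0
Ev 6: PC=6 idx=0 pred=N actual=T -> ctr[0]=1
Ev 7: PC=2 idx=2 pred=T actual=N -> ctr[2]=2
Ev 8: PC=2 idx=2 pred=T actual=T -> ctr[2]=3
Ev 9: PC=2 idx=2 pred=T actual=N -> ctr[2]=2
Ev 10: PC=2 idx=2 pred=T actual=T -> ctr[2]=3
Ev 11: PC=6 idx=0 pred=N actual=N -> ctr[0]=0

Answer: T T N T N N T T T T N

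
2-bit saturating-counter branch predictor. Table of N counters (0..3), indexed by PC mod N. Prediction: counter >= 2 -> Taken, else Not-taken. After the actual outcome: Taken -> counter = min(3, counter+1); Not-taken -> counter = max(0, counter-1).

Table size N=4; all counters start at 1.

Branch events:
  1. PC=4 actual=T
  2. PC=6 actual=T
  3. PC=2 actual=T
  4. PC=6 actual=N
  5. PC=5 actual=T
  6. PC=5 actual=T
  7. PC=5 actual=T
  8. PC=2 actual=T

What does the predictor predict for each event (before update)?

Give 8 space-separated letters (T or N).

Answer: N N T T N T T T

Derivation:
Ev 1: PC=4 idx=0 pred=N actual=T -> ctr[0]=2
Ev 2: PC=6 idx=2 pred=N actual=T -> ctr[2]=2
Ev 3: PC=2 idx=2 pred=T actual=T -> ctr[2]=3
Ev 4: PC=6 idx=2 pred=T actual=N -> ctr[2]=2
Ev 5: PC=5 idx=1 pred=N actual=T -> ctr[1]=2
Ev 6: PC=5 idx=1 pred=T actual=T -> ctr[1]=3
Ev 7: PC=5 idx=1 pred=T actual=T -> ctr[1]=3
Ev 8: PC=2 idx=2 pred=T actual=T -> ctr[2]=3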